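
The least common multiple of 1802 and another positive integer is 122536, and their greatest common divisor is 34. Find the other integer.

2312

gcd × lcm = product of the two integers, so the other integer is (34 × 122536) / 1802 = 2312.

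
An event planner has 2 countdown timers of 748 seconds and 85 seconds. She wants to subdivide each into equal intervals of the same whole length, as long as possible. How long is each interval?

The interval must divide each timer length; the longest such is the gcd.
748 = 2^2 × 11 × 17
85 = 5 × 17
gcd(748, 85) = 17.

17 seconds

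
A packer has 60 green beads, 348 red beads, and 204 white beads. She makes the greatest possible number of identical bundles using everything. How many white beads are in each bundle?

Number of bundles = gcd(60, 348, 204).
60 = 2^2 × 3 × 5
348 = 2^2 × 3 × 29
204 = 2^2 × 3 × 17
gcd(60, 348, 204) = 2^2 × 3 = 12.
white beads per bundle = 204 / 12 = 17.

17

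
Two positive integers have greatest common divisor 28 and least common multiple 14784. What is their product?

For any two positive integers, gcd × lcm = product = 28 × 14784 = 413952.

413952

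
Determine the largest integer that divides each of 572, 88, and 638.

22

572 = 2^2 × 11 × 13
88 = 2^3 × 11
638 = 2 × 11 × 29
gcd(572, 88, 638) = 2 × 11 = 22.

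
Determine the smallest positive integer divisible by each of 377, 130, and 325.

377 = 13 × 29
130 = 2 × 5 × 13
325 = 5^2 × 13
LCM(377, 130, 325) = 2 × 5^2 × 13 × 29 = 18850.

18850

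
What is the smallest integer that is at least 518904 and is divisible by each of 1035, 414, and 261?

540270

The integer must be a common multiple of 1035, 414, and 261, so a multiple of their LCM.
1035 = 3^2 × 5 × 23
414 = 2 × 3^2 × 23
261 = 3^2 × 29
LCM(1035, 414, 261) = 2 × 3^2 × 5 × 23 × 29 = 60030.
Smallest multiple of 60030 that is ≥ 518904: ⌈518904/60030⌉ × 60030 = 9 × 60030 = 540270.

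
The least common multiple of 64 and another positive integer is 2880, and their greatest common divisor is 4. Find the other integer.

gcd × lcm = product of the two integers, so the other integer is (4 × 2880) / 64 = 180.

180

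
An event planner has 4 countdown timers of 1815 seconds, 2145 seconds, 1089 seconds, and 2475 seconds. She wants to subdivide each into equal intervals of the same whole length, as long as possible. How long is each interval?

The interval must divide each timer length; the longest such is the gcd.
1815 = 3 × 5 × 11^2
2145 = 3 × 5 × 11 × 13
1089 = 3^2 × 11^2
2475 = 3^2 × 5^2 × 11
gcd(1815, 2145, 1089, 2475) = 3 × 11 = 33.

33 seconds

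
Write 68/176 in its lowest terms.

68 = 2^2 × 17
176 = 2^4 × 11
gcd(68, 176) = 2^2 = 4.
Divide numerator and denominator by 4: 68/176 = 17/44.

17/44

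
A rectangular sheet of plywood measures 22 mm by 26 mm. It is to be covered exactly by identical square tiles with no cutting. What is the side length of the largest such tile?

2 mm

The tile side must divide both 22 and 26, so the largest is their gcd.
22 = 2 × 11
26 = 2 × 13
gcd(22, 26) = 2.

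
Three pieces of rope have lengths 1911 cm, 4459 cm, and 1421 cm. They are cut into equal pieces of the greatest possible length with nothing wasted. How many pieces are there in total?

159

Piece length = gcd(1911, 4459, 1421).
1911 = 3 × 7^2 × 13
4459 = 7^3 × 13
1421 = 7^2 × 29
gcd(1911, 4459, 1421) = 7^2 = 49.
Total pieces = 1911/49 + 4459/49 + 1421/49 = 39 + 91 + 29 = 159.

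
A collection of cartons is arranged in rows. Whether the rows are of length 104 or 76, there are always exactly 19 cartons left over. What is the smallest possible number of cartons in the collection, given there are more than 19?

1995

N − 19 must be a common multiple of 104 and 76.
104 = 2^3 × 13
76 = 2^2 × 19
LCM(104, 76) = 2^3 × 13 × 19 = 1976.
Smallest N > 19 is LCM + 19 = 1976 + 19 = 1995.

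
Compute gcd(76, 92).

4

76 = 2^2 × 19
92 = 2^2 × 23
gcd(76, 92) = 2^2 = 4.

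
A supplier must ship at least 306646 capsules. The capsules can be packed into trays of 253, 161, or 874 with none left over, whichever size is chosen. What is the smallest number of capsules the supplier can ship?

336490

The number of capsules must be a common multiple of 253, 161, and 874, so a multiple of their LCM.
253 = 11 × 23
161 = 7 × 23
874 = 2 × 19 × 23
LCM(253, 161, 874) = 2 × 7 × 11 × 19 × 23 = 67298.
Smallest multiple of 67298 that is ≥ 306646: ⌈306646/67298⌉ × 67298 = 5 × 67298 = 336490.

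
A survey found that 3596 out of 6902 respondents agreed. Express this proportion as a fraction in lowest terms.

62/119

3596 = 2^2 × 29 × 31
6902 = 2 × 7 × 17 × 29
gcd(3596, 6902) = 2 × 29 = 58.
Divide numerator and denominator by 58: 3596/6902 = 62/119.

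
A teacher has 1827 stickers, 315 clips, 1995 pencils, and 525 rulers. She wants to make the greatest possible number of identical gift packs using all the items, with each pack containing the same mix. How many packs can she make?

The pack count must divide each quantity, so the greatest is gcd(1827, 315, 1995, 525).
1827 = 3^2 × 7 × 29
315 = 3^2 × 5 × 7
1995 = 3 × 5 × 7 × 19
525 = 3 × 5^2 × 7
gcd(1827, 315, 1995, 525) = 3 × 7 = 21.

21 packs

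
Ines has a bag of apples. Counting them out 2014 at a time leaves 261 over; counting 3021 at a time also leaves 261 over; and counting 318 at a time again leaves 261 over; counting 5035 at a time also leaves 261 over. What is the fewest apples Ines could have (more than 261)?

30471

N − 261 must be a common multiple of 2014, 3021, 318, and 5035.
2014 = 2 × 19 × 53
3021 = 3 × 19 × 53
318 = 2 × 3 × 53
5035 = 5 × 19 × 53
LCM(2014, 3021, 318, 5035) = 2 × 3 × 5 × 19 × 53 = 30210.
Smallest N > 261 is LCM + 261 = 30210 + 261 = 30471.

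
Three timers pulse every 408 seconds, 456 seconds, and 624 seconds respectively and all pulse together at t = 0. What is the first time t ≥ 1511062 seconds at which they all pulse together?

Joint pulses occur at multiples of LCM(408, 456, 624).
408 = 2^3 × 3 × 17
456 = 2^3 × 3 × 19
624 = 2^4 × 3 × 13
LCM(408, 456, 624) = 2^4 × 3 × 13 × 17 × 19 = 201552.
Smallest multiple of 201552 that is ≥ 1511062: ⌈1511062/201552⌉ × 201552 = 8 × 201552 = 1612416.

1612416 seconds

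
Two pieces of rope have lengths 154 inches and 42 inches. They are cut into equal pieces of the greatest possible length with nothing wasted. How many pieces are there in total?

Piece length = gcd(154, 42).
154 = 2 × 7 × 11
42 = 2 × 3 × 7
gcd(154, 42) = 2 × 7 = 14.
Total pieces = 154/14 + 42/14 = 11 + 3 = 14.

14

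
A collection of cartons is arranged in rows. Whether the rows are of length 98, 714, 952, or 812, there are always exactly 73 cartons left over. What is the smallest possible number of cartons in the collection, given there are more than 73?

579841

N − 73 must be a common multiple of 98, 714, 952, and 812.
98 = 2 × 7^2
714 = 2 × 3 × 7 × 17
952 = 2^3 × 7 × 17
812 = 2^2 × 7 × 29
LCM(98, 714, 952, 812) = 2^3 × 3 × 7^2 × 17 × 29 = 579768.
Smallest N > 73 is LCM + 73 = 579768 + 73 = 579841.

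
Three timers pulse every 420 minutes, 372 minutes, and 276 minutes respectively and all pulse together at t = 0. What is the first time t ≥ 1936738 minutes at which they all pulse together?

2096220 minutes

Joint pulses occur at multiples of LCM(420, 372, 276).
420 = 2^2 × 3 × 5 × 7
372 = 2^2 × 3 × 31
276 = 2^2 × 3 × 23
LCM(420, 372, 276) = 2^2 × 3 × 5 × 7 × 23 × 31 = 299460.
Smallest multiple of 299460 that is ≥ 1936738: ⌈1936738/299460⌉ × 299460 = 7 × 299460 = 2096220.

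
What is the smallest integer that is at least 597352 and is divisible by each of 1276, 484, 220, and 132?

The integer must be a common multiple of 1276, 484, 220, and 132, so a multiple of their LCM.
1276 = 2^2 × 11 × 29
484 = 2^2 × 11^2
220 = 2^2 × 5 × 11
132 = 2^2 × 3 × 11
LCM(1276, 484, 220, 132) = 2^2 × 3 × 5 × 11^2 × 29 = 210540.
Smallest multiple of 210540 that is ≥ 597352: ⌈597352/210540⌉ × 210540 = 3 × 210540 = 631620.

631620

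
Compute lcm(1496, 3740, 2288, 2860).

1496 = 2^3 × 11 × 17
3740 = 2^2 × 5 × 11 × 17
2288 = 2^4 × 11 × 13
2860 = 2^2 × 5 × 11 × 13
LCM(1496, 3740, 2288, 2860) = 2^4 × 5 × 11 × 13 × 17 = 194480.

194480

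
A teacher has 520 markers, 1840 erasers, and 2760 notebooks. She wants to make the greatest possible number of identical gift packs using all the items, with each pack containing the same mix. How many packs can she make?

The pack count must divide each quantity, so the greatest is gcd(520, 1840, 2760).
520 = 2^3 × 5 × 13
1840 = 2^4 × 5 × 23
2760 = 2^3 × 3 × 5 × 23
gcd(520, 1840, 2760) = 2^3 × 5 = 40.

40 packs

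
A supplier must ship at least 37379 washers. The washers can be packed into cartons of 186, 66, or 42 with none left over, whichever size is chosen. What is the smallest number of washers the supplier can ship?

The number of washers must be a common multiple of 186, 66, and 42, so a multiple of their LCM.
186 = 2 × 3 × 31
66 = 2 × 3 × 11
42 = 2 × 3 × 7
LCM(186, 66, 42) = 2 × 3 × 7 × 11 × 31 = 14322.
Smallest multiple of 14322 that is ≥ 37379: ⌈37379/14322⌉ × 14322 = 3 × 14322 = 42966.

42966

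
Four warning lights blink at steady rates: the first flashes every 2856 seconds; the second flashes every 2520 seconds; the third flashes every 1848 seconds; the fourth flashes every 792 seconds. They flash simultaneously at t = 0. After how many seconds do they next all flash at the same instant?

471240 seconds

We need the least common multiple of the intervals.
2856 = 2^3 × 3 × 7 × 17
2520 = 2^3 × 3^2 × 5 × 7
1848 = 2^3 × 3 × 7 × 11
792 = 2^3 × 3^2 × 11
LCM(2856, 2520, 1848, 792) = 2^3 × 3^2 × 5 × 7 × 11 × 17 = 471240.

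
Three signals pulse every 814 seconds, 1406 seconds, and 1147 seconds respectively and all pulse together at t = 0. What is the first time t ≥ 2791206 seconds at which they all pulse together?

Joint pulses occur at multiples of LCM(814, 1406, 1147).
814 = 2 × 11 × 37
1406 = 2 × 19 × 37
1147 = 31 × 37
LCM(814, 1406, 1147) = 2 × 11 × 19 × 31 × 37 = 479446.
Smallest multiple of 479446 that is ≥ 2791206: ⌈2791206/479446⌉ × 479446 = 6 × 479446 = 2876676.

2876676 seconds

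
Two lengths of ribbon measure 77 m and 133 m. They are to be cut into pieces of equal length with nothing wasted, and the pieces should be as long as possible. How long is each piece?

7 m

Each piece length must divide every original length, so the longest possible is gcd(77, 133).
77 = 7 × 11
133 = 7 × 19
gcd(77, 133) = 7.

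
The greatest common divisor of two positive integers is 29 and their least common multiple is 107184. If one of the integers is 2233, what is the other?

For two integers, gcd × lcm = product, so the other is (29 × 107184) / 2233 = 3108336 / 2233 = 1392.

1392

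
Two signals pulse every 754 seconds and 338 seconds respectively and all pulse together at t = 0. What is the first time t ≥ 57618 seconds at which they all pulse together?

Joint pulses occur at multiples of LCM(754, 338).
754 = 2 × 13 × 29
338 = 2 × 13^2
LCM(754, 338) = 2 × 13^2 × 29 = 9802.
Smallest multiple of 9802 that is ≥ 57618: ⌈57618/9802⌉ × 9802 = 6 × 9802 = 58812.

58812 seconds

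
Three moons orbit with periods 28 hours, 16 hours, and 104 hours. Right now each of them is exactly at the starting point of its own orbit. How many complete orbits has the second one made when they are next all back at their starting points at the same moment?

The first common completion time is the LCM of the periods.
28 = 2^2 × 7
16 = 2^4
104 = 2^3 × 13
LCM(28, 16, 104) = 2^4 × 7 × 13 = 1456.
Orbits for period 16: 1456 / 16 = 91.

91 orbits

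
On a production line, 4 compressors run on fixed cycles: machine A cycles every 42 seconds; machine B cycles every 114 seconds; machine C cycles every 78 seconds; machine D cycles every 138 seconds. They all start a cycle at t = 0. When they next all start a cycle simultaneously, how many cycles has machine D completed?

All finish a whole number of cycles simultaneously at t = LCM of the periods.
42 = 2 × 3 × 7
114 = 2 × 3 × 19
78 = 2 × 3 × 13
138 = 2 × 3 × 23
LCM(42, 114, 78, 138) = 2 × 3 × 7 × 13 × 19 × 23 = 238602.
Cycles for period 138: 238602 / 138 = 1729.

1729 cycles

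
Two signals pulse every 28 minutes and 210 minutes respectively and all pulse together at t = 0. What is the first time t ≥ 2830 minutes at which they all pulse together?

2940 minutes

Joint pulses occur at multiples of LCM(28, 210).
28 = 2^2 × 7
210 = 2 × 3 × 5 × 7
LCM(28, 210) = 2^2 × 3 × 5 × 7 = 420.
Smallest multiple of 420 that is ≥ 2830: ⌈2830/420⌉ × 420 = 7 × 420 = 2940.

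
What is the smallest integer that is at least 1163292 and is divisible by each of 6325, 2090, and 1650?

The integer must be a common multiple of 6325, 2090, and 1650, so a multiple of their LCM.
6325 = 5^2 × 11 × 23
2090 = 2 × 5 × 11 × 19
1650 = 2 × 3 × 5^2 × 11
LCM(6325, 2090, 1650) = 2 × 3 × 5^2 × 11 × 19 × 23 = 721050.
Smallest multiple of 721050 that is ≥ 1163292: ⌈1163292/721050⌉ × 721050 = 2 × 721050 = 1442100.

1442100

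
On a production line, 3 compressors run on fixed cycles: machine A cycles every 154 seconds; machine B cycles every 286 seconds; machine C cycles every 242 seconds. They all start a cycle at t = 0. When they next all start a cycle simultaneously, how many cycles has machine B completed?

All finish a whole number of cycles simultaneously at t = LCM of the periods.
154 = 2 × 7 × 11
286 = 2 × 11 × 13
242 = 2 × 11^2
LCM(154, 286, 242) = 2 × 7 × 11^2 × 13 = 22022.
Cycles for period 286: 22022 / 286 = 77.

77 cycles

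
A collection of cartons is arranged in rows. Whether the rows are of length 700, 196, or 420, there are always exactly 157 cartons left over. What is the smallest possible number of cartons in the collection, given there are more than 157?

N − 157 must be a common multiple of 700, 196, and 420.
700 = 2^2 × 5^2 × 7
196 = 2^2 × 7^2
420 = 2^2 × 3 × 5 × 7
LCM(700, 196, 420) = 2^2 × 3 × 5^2 × 7^2 = 14700.
Smallest N > 157 is LCM + 157 = 14700 + 157 = 14857.

14857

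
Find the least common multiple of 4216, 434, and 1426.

678776

4216 = 2^3 × 17 × 31
434 = 2 × 7 × 31
1426 = 2 × 23 × 31
LCM(4216, 434, 1426) = 2^3 × 7 × 17 × 23 × 31 = 678776.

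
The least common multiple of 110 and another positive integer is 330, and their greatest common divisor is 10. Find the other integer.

30

gcd × lcm = product of the two integers, so the other integer is (10 × 330) / 110 = 30.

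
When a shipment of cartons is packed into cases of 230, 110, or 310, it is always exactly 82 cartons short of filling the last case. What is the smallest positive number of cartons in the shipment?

78348

Being 82 short of a full case of size k means N ≡ −82 (mod k), i.e. N + 82 is a multiple of each size.
230 = 2 × 5 × 23
110 = 2 × 5 × 11
310 = 2 × 5 × 31
LCM(230, 110, 310) = 2 × 5 × 11 × 23 × 31 = 78430.
Smallest positive N is 78430 − 82 = 78348.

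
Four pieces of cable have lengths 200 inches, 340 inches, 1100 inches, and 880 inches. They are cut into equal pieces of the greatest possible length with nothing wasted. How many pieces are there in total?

Piece length = gcd(200, 340, 1100, 880).
200 = 2^3 × 5^2
340 = 2^2 × 5 × 17
1100 = 2^2 × 5^2 × 11
880 = 2^4 × 5 × 11
gcd(200, 340, 1100, 880) = 2^2 × 5 = 20.
Total pieces = 200/20 + 340/20 + 1100/20 + 880/20 = 10 + 17 + 55 + 44 = 126.

126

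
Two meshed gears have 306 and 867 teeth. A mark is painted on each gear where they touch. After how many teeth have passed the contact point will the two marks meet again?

They coincide at every common multiple of the periods; the first is the LCM.
306 = 2 × 3^2 × 17
867 = 3 × 17^2
LCM(306, 867) = 2 × 3^2 × 17^2 = 5202.

5202 teeth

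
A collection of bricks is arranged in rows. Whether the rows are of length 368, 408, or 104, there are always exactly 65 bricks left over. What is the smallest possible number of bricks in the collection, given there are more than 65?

N − 65 must be a common multiple of 368, 408, and 104.
368 = 2^4 × 23
408 = 2^3 × 3 × 17
104 = 2^3 × 13
LCM(368, 408, 104) = 2^4 × 3 × 13 × 17 × 23 = 243984.
Smallest N > 65 is LCM + 65 = 243984 + 65 = 244049.

244049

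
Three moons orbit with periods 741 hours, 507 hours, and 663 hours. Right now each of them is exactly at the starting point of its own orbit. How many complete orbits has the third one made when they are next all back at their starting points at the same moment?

247 orbits

The first common completion time is the LCM of the periods.
741 = 3 × 13 × 19
507 = 3 × 13^2
663 = 3 × 13 × 17
LCM(741, 507, 663) = 3 × 13^2 × 17 × 19 = 163761.
Orbits for period 663: 163761 / 663 = 247.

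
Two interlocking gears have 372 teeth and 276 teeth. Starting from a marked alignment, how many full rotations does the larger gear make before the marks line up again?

23 rotations

They are all back at their starting positions together after one LCM of the periods.
372 = 2^2 × 3 × 31
276 = 2^2 × 3 × 23
LCM(372, 276) = 2^2 × 3 × 23 × 31 = 8556.
Rotations for period 372: 8556 / 372 = 23.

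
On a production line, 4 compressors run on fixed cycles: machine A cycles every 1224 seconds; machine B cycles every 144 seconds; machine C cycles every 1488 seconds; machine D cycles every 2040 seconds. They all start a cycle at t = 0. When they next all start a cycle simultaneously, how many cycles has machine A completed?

All finish a whole number of cycles simultaneously at t = LCM of the periods.
1224 = 2^3 × 3^2 × 17
144 = 2^4 × 3^2
1488 = 2^4 × 3 × 31
2040 = 2^3 × 3 × 5 × 17
LCM(1224, 144, 1488, 2040) = 2^4 × 3^2 × 5 × 17 × 31 = 379440.
Cycles for period 1224: 379440 / 1224 = 310.

310 cycles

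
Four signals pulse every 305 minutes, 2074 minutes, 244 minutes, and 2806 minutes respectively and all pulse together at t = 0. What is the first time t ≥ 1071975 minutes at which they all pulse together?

1431060 minutes

Joint pulses occur at multiples of LCM(305, 2074, 244, 2806).
305 = 5 × 61
2074 = 2 × 17 × 61
244 = 2^2 × 61
2806 = 2 × 23 × 61
LCM(305, 2074, 244, 2806) = 2^2 × 5 × 17 × 23 × 61 = 477020.
Smallest multiple of 477020 that is ≥ 1071975: ⌈1071975/477020⌉ × 477020 = 3 × 477020 = 1431060.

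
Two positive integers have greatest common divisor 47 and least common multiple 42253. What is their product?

1985891

For any two positive integers, gcd × lcm = product = 47 × 42253 = 1985891.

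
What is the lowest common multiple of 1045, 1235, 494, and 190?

1045 = 5 × 11 × 19
1235 = 5 × 13 × 19
494 = 2 × 13 × 19
190 = 2 × 5 × 19
LCM(1045, 1235, 494, 190) = 2 × 5 × 11 × 13 × 19 = 27170.

27170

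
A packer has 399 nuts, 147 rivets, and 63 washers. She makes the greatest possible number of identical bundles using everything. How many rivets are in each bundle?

7

Number of bundles = gcd(399, 147, 63).
399 = 3 × 7 × 19
147 = 3 × 7^2
63 = 3^2 × 7
gcd(399, 147, 63) = 3 × 7 = 21.
rivets per bundle = 147 / 21 = 7.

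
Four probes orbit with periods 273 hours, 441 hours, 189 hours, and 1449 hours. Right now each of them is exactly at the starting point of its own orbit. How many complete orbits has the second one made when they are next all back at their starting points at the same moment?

They are all back at their starting positions together after one LCM of the periods.
273 = 3 × 7 × 13
441 = 3^2 × 7^2
189 = 3^3 × 7
1449 = 3^2 × 7 × 23
LCM(273, 441, 189, 1449) = 3^3 × 7^2 × 13 × 23 = 395577.
Orbits for period 441: 395577 / 441 = 897.

897 orbits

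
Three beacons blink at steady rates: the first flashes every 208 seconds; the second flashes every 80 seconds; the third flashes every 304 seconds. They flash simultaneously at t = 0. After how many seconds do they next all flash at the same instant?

The first simultaneous occurrence is after LCM of the individual periods.
208 = 2^4 × 13
80 = 2^4 × 5
304 = 2^4 × 19
LCM(208, 80, 304) = 2^4 × 5 × 13 × 19 = 19760.

19760 seconds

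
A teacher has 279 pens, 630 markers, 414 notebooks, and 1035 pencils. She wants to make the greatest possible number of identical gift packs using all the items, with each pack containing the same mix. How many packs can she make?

The pack count must divide each quantity, so the greatest is gcd(279, 630, 414, 1035).
279 = 3^2 × 31
630 = 2 × 3^2 × 5 × 7
414 = 2 × 3^2 × 23
1035 = 3^2 × 5 × 23
gcd(279, 630, 414, 1035) = 3^2 = 9.

9 packs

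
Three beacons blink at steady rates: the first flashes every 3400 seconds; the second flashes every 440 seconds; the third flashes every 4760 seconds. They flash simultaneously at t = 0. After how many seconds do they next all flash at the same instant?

The first simultaneous occurrence is after LCM of the individual periods.
3400 = 2^3 × 5^2 × 17
440 = 2^3 × 5 × 11
4760 = 2^3 × 5 × 7 × 17
LCM(3400, 440, 4760) = 2^3 × 5^2 × 7 × 11 × 17 = 261800.

261800 seconds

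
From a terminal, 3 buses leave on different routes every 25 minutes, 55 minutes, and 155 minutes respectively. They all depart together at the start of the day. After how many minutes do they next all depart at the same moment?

The first simultaneous occurrence is after LCM of the individual periods.
25 = 5^2
55 = 5 × 11
155 = 5 × 31
LCM(25, 55, 155) = 5^2 × 11 × 31 = 8525.

8525 minutes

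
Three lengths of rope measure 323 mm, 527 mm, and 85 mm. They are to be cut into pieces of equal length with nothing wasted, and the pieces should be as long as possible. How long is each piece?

The greatest length dividing all of 323, 527, and 85 is their gcd.
323 = 17 × 19
527 = 17 × 31
85 = 5 × 17
gcd(323, 527, 85) = 17.

17 mm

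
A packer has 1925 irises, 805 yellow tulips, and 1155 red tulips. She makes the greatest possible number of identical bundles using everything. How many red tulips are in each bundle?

33

Number of bundles = gcd(1925, 805, 1155).
1925 = 5^2 × 7 × 11
805 = 5 × 7 × 23
1155 = 3 × 5 × 7 × 11
gcd(1925, 805, 1155) = 5 × 7 = 35.
red tulips per bundle = 1155 / 35 = 33.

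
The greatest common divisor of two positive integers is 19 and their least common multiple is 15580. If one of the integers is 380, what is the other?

779

For two integers, gcd × lcm = product, so the other is (19 × 15580) / 380 = 296020 / 380 = 779.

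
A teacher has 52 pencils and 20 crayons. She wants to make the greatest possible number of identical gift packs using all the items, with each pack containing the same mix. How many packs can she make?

4 packs

The pack count must divide each quantity, so the greatest is gcd(52, 20).
52 = 2^2 × 13
20 = 2^2 × 5
gcd(52, 20) = 2^2 = 4.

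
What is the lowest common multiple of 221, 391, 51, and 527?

221 = 13 × 17
391 = 17 × 23
51 = 3 × 17
527 = 17 × 31
LCM(221, 391, 51, 527) = 3 × 13 × 17 × 23 × 31 = 472719.

472719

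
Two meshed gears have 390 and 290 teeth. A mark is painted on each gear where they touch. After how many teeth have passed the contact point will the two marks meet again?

They coincide at every common multiple of the periods; the first is the LCM.
390 = 2 × 3 × 5 × 13
290 = 2 × 5 × 29
LCM(390, 290) = 2 × 3 × 5 × 13 × 29 = 11310.

11310 teeth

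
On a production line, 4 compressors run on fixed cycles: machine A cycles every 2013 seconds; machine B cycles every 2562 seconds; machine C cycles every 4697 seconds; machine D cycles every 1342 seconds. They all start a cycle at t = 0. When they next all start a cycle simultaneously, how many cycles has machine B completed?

They are all back at their starting positions together after one LCM of the periods.
2013 = 3 × 11 × 61
2562 = 2 × 3 × 7 × 61
4697 = 7 × 11 × 61
1342 = 2 × 11 × 61
LCM(2013, 2562, 4697, 1342) = 2 × 3 × 7 × 11 × 61 = 28182.
Cycles for period 2562: 28182 / 2562 = 11.

11 cycles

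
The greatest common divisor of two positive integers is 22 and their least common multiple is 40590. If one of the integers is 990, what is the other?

902

For two integers, gcd × lcm = product, so the other is (22 × 40590) / 990 = 892980 / 990 = 902.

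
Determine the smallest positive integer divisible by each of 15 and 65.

15 = 3 × 5
65 = 5 × 13
LCM(15, 65) = 3 × 5 × 13 = 195.

195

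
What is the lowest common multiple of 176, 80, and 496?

27280

176 = 2^4 × 11
80 = 2^4 × 5
496 = 2^4 × 31
LCM(176, 80, 496) = 2^4 × 5 × 11 × 31 = 27280.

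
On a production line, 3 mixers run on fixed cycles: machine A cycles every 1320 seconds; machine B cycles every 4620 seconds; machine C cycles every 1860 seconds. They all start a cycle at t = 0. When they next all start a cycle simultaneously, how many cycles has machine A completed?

The first common completion time is the LCM of the periods.
1320 = 2^3 × 3 × 5 × 11
4620 = 2^2 × 3 × 5 × 7 × 11
1860 = 2^2 × 3 × 5 × 31
LCM(1320, 4620, 1860) = 2^3 × 3 × 5 × 7 × 11 × 31 = 286440.
Cycles for period 1320: 286440 / 1320 = 217.

217 cycles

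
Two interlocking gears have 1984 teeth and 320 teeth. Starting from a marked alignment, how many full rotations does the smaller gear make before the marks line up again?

31 rotations

The first common completion time is the LCM of the periods.
1984 = 2^6 × 31
320 = 2^6 × 5
LCM(1984, 320) = 2^6 × 5 × 31 = 9920.
Rotations for period 320: 9920 / 320 = 31.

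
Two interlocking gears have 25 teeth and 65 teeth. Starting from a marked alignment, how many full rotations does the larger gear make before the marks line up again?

The first common completion time is the LCM of the periods.
25 = 5^2
65 = 5 × 13
LCM(25, 65) = 5^2 × 13 = 325.
Rotations for period 65: 325 / 65 = 5.

5 rotations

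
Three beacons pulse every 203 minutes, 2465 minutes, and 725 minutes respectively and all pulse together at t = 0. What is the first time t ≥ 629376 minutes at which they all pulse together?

690200 minutes

Joint pulses occur at multiples of LCM(203, 2465, 725).
203 = 7 × 29
2465 = 5 × 17 × 29
725 = 5^2 × 29
LCM(203, 2465, 725) = 5^2 × 7 × 17 × 29 = 86275.
Smallest multiple of 86275 that is ≥ 629376: ⌈629376/86275⌉ × 86275 = 8 × 86275 = 690200.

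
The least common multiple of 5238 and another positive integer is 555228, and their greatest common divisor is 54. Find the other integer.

5724

gcd × lcm = product of the two integers, so the other integer is (54 × 555228) / 5238 = 5724.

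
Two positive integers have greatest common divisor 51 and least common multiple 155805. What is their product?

7946055

For any two positive integers, gcd × lcm = product = 51 × 155805 = 7946055.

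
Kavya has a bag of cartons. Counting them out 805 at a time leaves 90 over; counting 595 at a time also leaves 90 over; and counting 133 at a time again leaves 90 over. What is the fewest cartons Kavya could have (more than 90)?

N − 90 must be a common multiple of 805, 595, and 133.
805 = 5 × 7 × 23
595 = 5 × 7 × 17
133 = 7 × 19
LCM(805, 595, 133) = 5 × 7 × 17 × 19 × 23 = 260015.
Smallest N > 90 is LCM + 90 = 260015 + 90 = 260105.

260105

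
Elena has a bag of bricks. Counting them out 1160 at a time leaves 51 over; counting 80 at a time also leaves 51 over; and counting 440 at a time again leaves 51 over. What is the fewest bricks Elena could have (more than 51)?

N − 51 must be a common multiple of 1160, 80, and 440.
1160 = 2^3 × 5 × 29
80 = 2^4 × 5
440 = 2^3 × 5 × 11
LCM(1160, 80, 440) = 2^4 × 5 × 11 × 29 = 25520.
Smallest N > 51 is LCM + 51 = 25520 + 51 = 25571.

25571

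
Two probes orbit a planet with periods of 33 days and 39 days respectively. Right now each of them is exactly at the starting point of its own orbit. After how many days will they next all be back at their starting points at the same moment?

We need the least common multiple of the intervals.
33 = 3 × 11
39 = 3 × 13
LCM(33, 39) = 3 × 11 × 13 = 429.

429 days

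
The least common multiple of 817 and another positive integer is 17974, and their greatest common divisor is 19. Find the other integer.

418

gcd × lcm = product of the two integers, so the other integer is (19 × 17974) / 817 = 418.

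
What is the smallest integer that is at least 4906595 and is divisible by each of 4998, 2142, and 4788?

5127948

The integer must be a common multiple of 4998, 2142, and 4788, so a multiple of their LCM.
4998 = 2 × 3 × 7^2 × 17
2142 = 2 × 3^2 × 7 × 17
4788 = 2^2 × 3^2 × 7 × 19
LCM(4998, 2142, 4788) = 2^2 × 3^2 × 7^2 × 17 × 19 = 569772.
Smallest multiple of 569772 that is ≥ 4906595: ⌈4906595/569772⌉ × 569772 = 9 × 569772 = 5127948.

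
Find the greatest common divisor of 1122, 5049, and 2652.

1122 = 2 × 3 × 11 × 17
5049 = 3^3 × 11 × 17
2652 = 2^2 × 3 × 13 × 17
gcd(1122, 5049, 2652) = 3 × 17 = 51.

51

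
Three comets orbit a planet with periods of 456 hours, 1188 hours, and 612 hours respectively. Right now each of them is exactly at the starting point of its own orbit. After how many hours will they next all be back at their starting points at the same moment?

767448 hours

We need the least common multiple of the intervals.
456 = 2^3 × 3 × 19
1188 = 2^2 × 3^3 × 11
612 = 2^2 × 3^2 × 17
LCM(456, 1188, 612) = 2^3 × 3^3 × 11 × 17 × 19 = 767448.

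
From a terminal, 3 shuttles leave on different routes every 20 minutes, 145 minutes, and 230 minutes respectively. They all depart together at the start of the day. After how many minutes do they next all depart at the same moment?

The first simultaneous occurrence is after LCM of the individual periods.
20 = 2^2 × 5
145 = 5 × 29
230 = 2 × 5 × 23
LCM(20, 145, 230) = 2^2 × 5 × 23 × 29 = 13340.

13340 minutes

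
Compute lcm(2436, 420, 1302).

377580

2436 = 2^2 × 3 × 7 × 29
420 = 2^2 × 3 × 5 × 7
1302 = 2 × 3 × 7 × 31
LCM(2436, 420, 1302) = 2^2 × 3 × 5 × 7 × 29 × 31 = 377580.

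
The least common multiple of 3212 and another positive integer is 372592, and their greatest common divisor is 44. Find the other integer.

gcd × lcm = product of the two integers, so the other integer is (44 × 372592) / 3212 = 5104.

5104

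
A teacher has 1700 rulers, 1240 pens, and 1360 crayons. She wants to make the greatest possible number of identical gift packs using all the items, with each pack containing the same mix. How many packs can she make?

The pack count must divide each quantity, so the greatest is gcd(1700, 1240, 1360).
1700 = 2^2 × 5^2 × 17
1240 = 2^3 × 5 × 31
1360 = 2^4 × 5 × 17
gcd(1700, 1240, 1360) = 2^2 × 5 = 20.

20 packs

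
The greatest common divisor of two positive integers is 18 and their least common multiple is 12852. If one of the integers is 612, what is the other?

378

For two integers, gcd × lcm = product, so the other is (18 × 12852) / 612 = 231336 / 612 = 378.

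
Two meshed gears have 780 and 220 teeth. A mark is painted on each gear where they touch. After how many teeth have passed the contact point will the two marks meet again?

We need the least common multiple of the intervals.
780 = 2^2 × 3 × 5 × 13
220 = 2^2 × 5 × 11
LCM(780, 220) = 2^2 × 3 × 5 × 11 × 13 = 8580.

8580 teeth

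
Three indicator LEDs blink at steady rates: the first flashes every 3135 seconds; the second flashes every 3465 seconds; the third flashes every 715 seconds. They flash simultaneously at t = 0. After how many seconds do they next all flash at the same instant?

855855 seconds

The first simultaneous occurrence is after LCM of the individual periods.
3135 = 3 × 5 × 11 × 19
3465 = 3^2 × 5 × 7 × 11
715 = 5 × 11 × 13
LCM(3135, 3465, 715) = 3^2 × 5 × 7 × 11 × 13 × 19 = 855855.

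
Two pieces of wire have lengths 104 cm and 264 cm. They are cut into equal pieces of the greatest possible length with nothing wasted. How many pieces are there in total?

46

Piece length = gcd(104, 264).
104 = 2^3 × 13
264 = 2^3 × 3 × 11
gcd(104, 264) = 2^3 = 8.
Total pieces = 104/8 + 264/8 = 13 + 33 = 46.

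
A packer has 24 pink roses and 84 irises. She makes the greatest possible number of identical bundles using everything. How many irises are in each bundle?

7

Number of bundles = gcd(24, 84).
24 = 2^3 × 3
84 = 2^2 × 3 × 7
gcd(24, 84) = 2^2 × 3 = 12.
irises per bundle = 84 / 12 = 7.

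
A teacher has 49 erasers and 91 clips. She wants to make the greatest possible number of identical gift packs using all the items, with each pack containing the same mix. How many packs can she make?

7 packs

The pack count must divide each quantity, so the greatest is gcd(49, 91).
49 = 7^2
91 = 7 × 13
gcd(49, 91) = 7.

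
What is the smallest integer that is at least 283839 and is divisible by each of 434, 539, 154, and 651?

The integer must be a common multiple of 434, 539, 154, and 651, so a multiple of their LCM.
434 = 2 × 7 × 31
539 = 7^2 × 11
154 = 2 × 7 × 11
651 = 3 × 7 × 31
LCM(434, 539, 154, 651) = 2 × 3 × 7^2 × 11 × 31 = 100254.
Smallest multiple of 100254 that is ≥ 283839: ⌈283839/100254⌉ × 100254 = 3 × 100254 = 300762.

300762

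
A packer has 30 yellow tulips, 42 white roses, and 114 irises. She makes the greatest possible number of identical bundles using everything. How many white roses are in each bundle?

Number of bundles = gcd(30, 42, 114).
30 = 2 × 3 × 5
42 = 2 × 3 × 7
114 = 2 × 3 × 19
gcd(30, 42, 114) = 2 × 3 = 6.
white roses per bundle = 42 / 6 = 7.

7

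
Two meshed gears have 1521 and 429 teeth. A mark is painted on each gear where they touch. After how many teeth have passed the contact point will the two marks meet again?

16731 teeth

We need the least common multiple of the intervals.
1521 = 3^2 × 13^2
429 = 3 × 11 × 13
LCM(1521, 429) = 3^2 × 11 × 13^2 = 16731.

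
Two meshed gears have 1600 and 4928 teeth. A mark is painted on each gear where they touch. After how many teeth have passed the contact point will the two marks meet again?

The first simultaneous occurrence is after LCM of the individual periods.
1600 = 2^6 × 5^2
4928 = 2^6 × 7 × 11
LCM(1600, 4928) = 2^6 × 5^2 × 7 × 11 = 123200.

123200 teeth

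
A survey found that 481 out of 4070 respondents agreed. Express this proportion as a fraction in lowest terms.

13/110

481 = 13 × 37
4070 = 2 × 5 × 11 × 37
gcd(481, 4070) = 37.
Divide numerator and denominator by 37: 481/4070 = 13/110.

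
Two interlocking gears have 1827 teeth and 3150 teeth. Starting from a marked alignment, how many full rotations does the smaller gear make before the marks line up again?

50 rotations

They are all back at their starting positions together after one LCM of the periods.
1827 = 3^2 × 7 × 29
3150 = 2 × 3^2 × 5^2 × 7
LCM(1827, 3150) = 2 × 3^2 × 5^2 × 7 × 29 = 91350.
Rotations for period 1827: 91350 / 1827 = 50.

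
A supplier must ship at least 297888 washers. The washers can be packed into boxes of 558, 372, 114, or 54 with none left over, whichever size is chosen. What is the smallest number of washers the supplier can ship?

318060

The number of washers must be a common multiple of 558, 372, 114, and 54, so a multiple of their LCM.
558 = 2 × 3^2 × 31
372 = 2^2 × 3 × 31
114 = 2 × 3 × 19
54 = 2 × 3^3
LCM(558, 372, 114, 54) = 2^2 × 3^3 × 19 × 31 = 63612.
Smallest multiple of 63612 that is ≥ 297888: ⌈297888/63612⌉ × 63612 = 5 × 63612 = 318060.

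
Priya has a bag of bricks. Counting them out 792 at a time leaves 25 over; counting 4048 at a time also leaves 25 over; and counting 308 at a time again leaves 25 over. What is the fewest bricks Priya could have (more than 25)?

255049

N − 25 must be a common multiple of 792, 4048, and 308.
792 = 2^3 × 3^2 × 11
4048 = 2^4 × 11 × 23
308 = 2^2 × 7 × 11
LCM(792, 4048, 308) = 2^4 × 3^2 × 7 × 11 × 23 = 255024.
Smallest N > 25 is LCM + 25 = 255024 + 25 = 255049.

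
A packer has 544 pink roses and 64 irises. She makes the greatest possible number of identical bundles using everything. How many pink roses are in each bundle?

17

Number of bundles = gcd(544, 64).
544 = 2^5 × 17
64 = 2^6
gcd(544, 64) = 2^5 = 32.
pink roses per bundle = 544 / 32 = 17.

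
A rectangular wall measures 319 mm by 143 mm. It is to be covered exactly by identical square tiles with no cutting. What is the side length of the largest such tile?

11 mm

The tile side must divide both 319 and 143, so the largest is their gcd.
319 = 11 × 29
143 = 11 × 13
gcd(319, 143) = 11.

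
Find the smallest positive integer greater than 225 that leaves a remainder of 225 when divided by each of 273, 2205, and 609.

831510

N − 225 must be a common multiple of 273, 2205, and 609.
273 = 3 × 7 × 13
2205 = 3^2 × 5 × 7^2
609 = 3 × 7 × 29
LCM(273, 2205, 609) = 3^2 × 5 × 7^2 × 13 × 29 = 831285.
Smallest N > 225 is LCM + 225 = 831285 + 225 = 831510.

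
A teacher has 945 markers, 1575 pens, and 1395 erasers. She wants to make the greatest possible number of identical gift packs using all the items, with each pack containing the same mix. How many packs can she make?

45 packs

The pack count must divide each quantity, so the greatest is gcd(945, 1575, 1395).
945 = 3^3 × 5 × 7
1575 = 3^2 × 5^2 × 7
1395 = 3^2 × 5 × 31
gcd(945, 1575, 1395) = 3^2 × 5 = 45.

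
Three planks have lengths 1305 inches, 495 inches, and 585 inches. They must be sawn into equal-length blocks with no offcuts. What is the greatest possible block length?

This is the greatest common divisor of 1305, 495, and 585.
1305 = 3^2 × 5 × 29
495 = 3^2 × 5 × 11
585 = 3^2 × 5 × 13
gcd(1305, 495, 585) = 3^2 × 5 = 45.

45 inches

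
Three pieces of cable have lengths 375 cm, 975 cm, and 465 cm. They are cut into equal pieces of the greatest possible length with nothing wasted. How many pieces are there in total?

Piece length = gcd(375, 975, 465).
375 = 3 × 5^3
975 = 3 × 5^2 × 13
465 = 3 × 5 × 31
gcd(375, 975, 465) = 3 × 5 = 15.
Total pieces = 375/15 + 975/15 + 465/15 = 25 + 65 + 31 = 121.

121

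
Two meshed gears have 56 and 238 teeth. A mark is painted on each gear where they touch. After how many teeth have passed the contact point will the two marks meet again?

952 teeth

The first simultaneous occurrence is after LCM of the individual periods.
56 = 2^3 × 7
238 = 2 × 7 × 17
LCM(56, 238) = 2^3 × 7 × 17 = 952.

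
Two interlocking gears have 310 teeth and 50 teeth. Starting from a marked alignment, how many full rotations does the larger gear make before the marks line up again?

5 rotations

All finish a whole number of cycles simultaneously at t = LCM of the periods.
310 = 2 × 5 × 31
50 = 2 × 5^2
LCM(310, 50) = 2 × 5^2 × 31 = 1550.
Rotations for period 310: 1550 / 310 = 5.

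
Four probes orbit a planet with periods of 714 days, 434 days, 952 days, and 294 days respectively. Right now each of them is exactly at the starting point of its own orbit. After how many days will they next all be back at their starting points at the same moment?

619752 days

The first simultaneous occurrence is after LCM of the individual periods.
714 = 2 × 3 × 7 × 17
434 = 2 × 7 × 31
952 = 2^3 × 7 × 17
294 = 2 × 3 × 7^2
LCM(714, 434, 952, 294) = 2^3 × 3 × 7^2 × 17 × 31 = 619752.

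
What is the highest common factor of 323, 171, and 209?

323 = 17 × 19
171 = 3^2 × 19
209 = 11 × 19
gcd(323, 171, 209) = 19.

19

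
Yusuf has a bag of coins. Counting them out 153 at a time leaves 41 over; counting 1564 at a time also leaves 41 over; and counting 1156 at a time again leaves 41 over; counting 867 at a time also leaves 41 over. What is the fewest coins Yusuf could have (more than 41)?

239333

N − 41 must be a common multiple of 153, 1564, 1156, and 867.
153 = 3^2 × 17
1564 = 2^2 × 17 × 23
1156 = 2^2 × 17^2
867 = 3 × 17^2
LCM(153, 1564, 1156, 867) = 2^2 × 3^2 × 17^2 × 23 = 239292.
Smallest N > 41 is LCM + 41 = 239292 + 41 = 239333.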